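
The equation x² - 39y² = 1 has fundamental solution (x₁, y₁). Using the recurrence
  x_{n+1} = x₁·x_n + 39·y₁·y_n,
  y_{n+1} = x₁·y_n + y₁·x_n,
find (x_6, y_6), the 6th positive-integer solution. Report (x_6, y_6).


Step 1: Find the fundamental solution (x₁, y₁) of x² - 39y² = 1.
  Expand √39 as a continued fraction. a₀ = ⌊√39⌋ = 6; iterate m_{k+1} = d_k·a_k − m_k, d_{k+1} = (39 − m_{k+1}²)/d_k, a_{k+1} = ⌊(a₀ + m_{k+1})/d_{k+1}⌋ (starting m₀ = 0, d₀ = 1), with convergents p_k = a_k·p_{k-1} + p_{k-2}, q_k = a_k·q_{k-1} + q_{k-2} (p₋₁ = 1, q₋₁ = 0):
  k = 0: a₀ = 6; p₀/q₀ = 6/1; p₀² − 39·q₀² = 36 − 39 = -3.
  k = 1: m = 6, d = 3, a = ⌊(6 + 6)/3⌋ = 4; p/q = (4·6 + 1)/(4·1 + 0) = 25/4; p² − 39·q² = 625 − 624 = 1.
  The first convergent with p² − 39·q² = 1 gives the fundamental solution (x₁, y₁) = (25, 4).
Step 2: Apply the recurrence (x_{n+1}, y_{n+1}) = (x₁x_n + 39y₁y_n, x₁y_n + y₁x_n) repeatedly.
  From (x_1, y_1) = (25, 4): x_2 = 25·25 + 39·4·4 = 1249; y_2 = 25·4 + 4·25 = 200.
  From (x_2, y_2) = (1249, 200): x_3 = 25·1249 + 39·4·200 = 62425; y_3 = 25·200 + 4·1249 = 9996.
  From (x_3, y_3) = (62425, 9996): x_4 = 25·62425 + 39·4·9996 = 3120001; y_4 = 25·9996 + 4·62425 = 499600.
  From (x_4, y_4) = (3120001, 499600): x_5 = 25·3120001 + 39·4·499600 = 155937625; y_5 = 25·499600 + 4·3120001 = 24970004.
  From (x_5, y_5) = (155937625, 24970004): x_6 = 25·155937625 + 39·4·24970004 = 7793761249; y_6 = 25·24970004 + 4·155937625 = 1248000600.
Step 3: Verify x_6² - 39·y_6² = 60742714406414040001 - 60742714406414040000 = 1 (should be 1). ✓

(x_1, y_1) = (25, 4); (x_6, y_6) = (7793761249, 1248000600).


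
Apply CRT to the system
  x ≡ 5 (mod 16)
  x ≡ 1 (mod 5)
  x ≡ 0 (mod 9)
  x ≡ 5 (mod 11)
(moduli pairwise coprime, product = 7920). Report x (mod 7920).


Product of moduli M = 16 · 5 · 9 · 11 = 7920.
Merge one congruence at a time:
  Start: x ≡ 5 (mod 16).
  Combine with x ≡ 1 (mod 5); new modulus lcm = 80.
    Write x = 5 + 16·t and substitute into x ≡ 1 (mod 5): 16·t ≡ 1 − 5 = -4 (mod 5).
    Reduce coefficients mod 5: 1·t ≡ 1 (mod 5).
    So t ≡ 1 (mod 5).
    Then x = 5 + 16·1 = 21, valid modulo lcm(16, 5) = 80: x ≡ 21 (mod 80).
  Combine with x ≡ 0 (mod 9); new modulus lcm = 720.
    Write x = 21 + 80·t and substitute into x ≡ 0 (mod 9): 80·t ≡ 0 − 21 = -21 (mod 9).
    Reduce coefficients mod 9: 8·t ≡ 6 (mod 9).
    The inverse of 8 mod 9 is 8 (since 8·8 = 64 = 7·9 + 1), so t ≡ 8·6 = 48 ≡ 3 (mod 9).
    Then x = 21 + 80·3 = 261, valid modulo lcm(80, 9) = 720: x ≡ 261 (mod 720).
  Combine with x ≡ 5 (mod 11); new modulus lcm = 7920.
    Write x = 261 + 720·t and substitute into x ≡ 5 (mod 11): 720·t ≡ 5 − 261 = -256 (mod 11).
    Reduce coefficients mod 11: 5·t ≡ 8 (mod 11).
    The inverse of 5 mod 11 is 9 (since 5·9 = 45 = 4·11 + 1), so t ≡ 9·8 = 72 ≡ 6 (mod 11).
    Then x = 261 + 720·6 = 4581, valid modulo lcm(720, 11) = 7920: x ≡ 4581 (mod 7920).
Verify against each original: 4581 mod 16 = 5, 4581 mod 5 = 1, 4581 mod 9 = 0, 4581 mod 11 = 5.

x ≡ 4581 (mod 7920).


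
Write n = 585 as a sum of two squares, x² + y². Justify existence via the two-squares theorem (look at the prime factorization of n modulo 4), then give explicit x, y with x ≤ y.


Step 1: Factor n = 585 = 3^2 · 5 · 13.
Step 2: Check the mod-4 condition on each prime factor: 3 ≡ 3 (mod 4), exponent 2 (must be even); 5 ≡ 1 (mod 4), exponent 1; 13 ≡ 1 (mod 4), exponent 1.
All primes ≡ 3 (mod 4) appear to even exponent (or don't appear), so by the two-squares theorem n IS expressible as a sum of two squares.
Step 3: Build a representation. Group n = k² · m with k = 3 and m = 5 · 13 = 65 (a product of primes ≡ 1 (mod 4)); a representation of m scales to one of n via (k·x)² + (k·y)² = k²(x² + y²). Each prime p ≡ 1 (mod 4) is itself a sum of two squares; find a² by testing p − a² for a perfect square:
  5: 5 − 1² = 4 = 2² ⇒ 5 = 1² + 2².
  13: 13 − 1² = 12, 13 − 2² = 9 = 3² ⇒ 13 = 2² + 3².
  Combine using the Brahmagupta–Fibonacci identity (a² + b²)(c² + d²) = (ac − bd)² + (ad + bc)² = (ac + bd)² + (ad − bc)²:
  5 · 13 = 65: from (1² + 2²)(2² + 3²), take (1·2 − 2·3, 1·3 + 2·2) = (2 − 6, 3 + 4) = (-4, 7); dropping signs (only squares matter) gives (4, 7); check 4² + 7² = 16 + 49 = 65 ✓.
  Scale by k = 3: (3·4, 3·7) = (12, 21).
Step 4: Order so x ≤ y and verify: 12² + 21² = 144 + 441 = 585 = n. ✓

n = 585 = 12² + 21² (one valid representation with x ≤ y).


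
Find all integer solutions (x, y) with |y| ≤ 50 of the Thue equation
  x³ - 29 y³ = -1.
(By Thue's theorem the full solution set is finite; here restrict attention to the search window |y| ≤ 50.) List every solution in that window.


The equation is x³ - 29y³ = -1. For fixed y, x³ = 29·y³ − 1, so a solution requires the RHS to be a perfect cube.
Strategy: iterate y from -50 to 50, compute RHS = 29·y³ − 1, and check whether it is a (positive or negative) perfect cube.
Check small values of y:
  y = 0: RHS = -1 = (-1)³ ⇒ x = -1 works.
  y = 1: RHS = 28 is not a perfect cube.
  y = -1: RHS = -30 is not a perfect cube.
  y = 2: RHS = 231 is not a perfect cube.
  y = -2: RHS = -233 is not a perfect cube.
  y = 3: RHS = 782 is not a perfect cube.
  y = -3: RHS = -784 is not a perfect cube.
Continuing the search up to |y| = 50 finds no further solutions beyond those listed.
Collected solutions: (-1, 0).

Solutions (with |y| ≤ 50): (-1, 0).


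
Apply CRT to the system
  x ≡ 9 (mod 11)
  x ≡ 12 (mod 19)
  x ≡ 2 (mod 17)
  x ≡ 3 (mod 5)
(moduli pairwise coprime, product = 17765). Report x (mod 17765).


Product of moduli M = 11 · 19 · 17 · 5 = 17765.
Merge one congruence at a time:
  Start: x ≡ 9 (mod 11).
  Combine with x ≡ 12 (mod 19); new modulus lcm = 209.
    Write x = 9 + 11·t and substitute into x ≡ 12 (mod 19): 11·t ≡ 12 − 9 = 3 (mod 19).
    The inverse of 11 mod 19 is 7 (since 11·7 = 77 = 4·19 + 1), so t ≡ 7·3 = 21 ≡ 2 (mod 19).
    Then x = 9 + 11·2 = 31, valid modulo lcm(11, 19) = 209: x ≡ 31 (mod 209).
  Combine with x ≡ 2 (mod 17); new modulus lcm = 3553.
    Write x = 31 + 209·t and substitute into x ≡ 2 (mod 17): 209·t ≡ 2 − 31 = -29 (mod 17).
    Reduce coefficients mod 17: 5·t ≡ 5 (mod 17).
    The inverse of 5 mod 17 is 7 (since 5·7 = 35 = 2·17 + 1), so t ≡ 7·5 = 35 ≡ 1 (mod 17).
    Then x = 31 + 209·1 = 240, valid modulo lcm(209, 17) = 3553: x ≡ 240 (mod 3553).
  Combine with x ≡ 3 (mod 5); new modulus lcm = 17765.
    Write x = 240 + 3553·t and substitute into x ≡ 3 (mod 5): 3553·t ≡ 3 − 240 = -237 (mod 5).
    Reduce coefficients mod 5: 3·t ≡ 3 (mod 5).
    The inverse of 3 mod 5 is 2 (since 3·2 = 6 = 1·5 + 1), so t ≡ 2·3 = 6 ≡ 1 (mod 5).
    Then x = 240 + 3553·1 = 3793, valid modulo lcm(3553, 5) = 17765: x ≡ 3793 (mod 17765).
Verify against each original: 3793 mod 11 = 9, 3793 mod 19 = 12, 3793 mod 17 = 2, 3793 mod 5 = 3.

x ≡ 3793 (mod 17765).


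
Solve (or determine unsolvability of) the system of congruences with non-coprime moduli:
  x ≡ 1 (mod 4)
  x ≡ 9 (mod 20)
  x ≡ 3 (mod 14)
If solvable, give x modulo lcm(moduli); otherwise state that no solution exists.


Moduli 4, 20, 14 are not pairwise coprime, so CRT works modulo lcm(m_i) when all pairwise compatibility conditions hold.
Pairwise compatibility: gcd(m_i, m_j) must divide a_i - a_j for every pair.
Merge one congruence at a time:
  Start: x ≡ 1 (mod 4).
  Combine with x ≡ 9 (mod 20): gcd(4, 20) = 4; 9 - 1 = 8, which IS divisible by 4, so compatible.
    Write x = 1 + 4·t and substitute into x ≡ 9 (mod 20): 4·t ≡ 9 − 1 = 8 (mod 20).
    Divide the congruence (and modulus) by g = 4: 1·t ≡ 2 (mod 5).
    So t ≡ 2 (mod 5).
    Then x = 1 + 4·2 = 9, valid modulo lcm(4, 20) = 20: x ≡ 9 (mod 20).
  Combine with x ≡ 3 (mod 14): gcd(20, 14) = 2; 3 - 9 = -6, which IS divisible by 2, so compatible.
    Write x = 9 + 20·t and substitute into x ≡ 3 (mod 14): 20·t ≡ 3 − 9 = -6 (mod 14).
    Divide the congruence (and modulus) by g = 2: 10·t ≡ -3 (mod 7).
    Reduce coefficients mod 7: 3·t ≡ 4 (mod 7).
    The inverse of 3 mod 7 is 5 (since 3·5 = 15 = 2·7 + 1), so t ≡ 5·4 = 20 ≡ 6 (mod 7).
    Then x = 9 + 20·6 = 129, valid modulo lcm(20, 14) = 140: x ≡ 129 (mod 140).
Verify: 129 mod 4 = 1, 129 mod 20 = 9, 129 mod 14 = 3.

x ≡ 129 (mod 140).


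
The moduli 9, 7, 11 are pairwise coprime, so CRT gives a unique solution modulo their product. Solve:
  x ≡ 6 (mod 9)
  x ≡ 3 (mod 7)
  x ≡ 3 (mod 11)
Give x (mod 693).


Moduli 9, 7, 11 are pairwise coprime; by CRT there is a unique solution modulo M = 9 · 7 · 11 = 693.
Solve pairwise, accumulating the modulus:
  Start with x ≡ 6 (mod 9).
  Combine with x ≡ 3 (mod 7): since gcd(9, 7) = 1, we get a unique residue mod 63.
    Write x = 6 + 9·t and substitute into x ≡ 3 (mod 7): 9·t ≡ 3 − 6 = -3 (mod 7).
    Reduce coefficients mod 7: 2·t ≡ 4 (mod 7).
    The inverse of 2 mod 7 is 4 (since 2·4 = 8 = 1·7 + 1), so t ≡ 4·4 = 16 ≡ 2 (mod 7).
    Then x = 6 + 9·2 = 24, valid modulo lcm(9, 7) = 63: x ≡ 24 (mod 63).
  Combine with x ≡ 3 (mod 11): since gcd(63, 11) = 1, we get a unique residue mod 693.
    Write x = 24 + 63·t and substitute into x ≡ 3 (mod 11): 63·t ≡ 3 − 24 = -21 (mod 11).
    Reduce coefficients mod 11: 8·t ≡ 1 (mod 11).
    The inverse of 8 mod 11 is 7 (since 8·7 = 56 = 5·11 + 1), so t ≡ 7·1 = 7 ≡ 7 (mod 11).
    Then x = 24 + 63·7 = 465, valid modulo lcm(63, 11) = 693: x ≡ 465 (mod 693).
Verify: 465 mod 9 = 6 ✓, 465 mod 7 = 3 ✓, 465 mod 11 = 3 ✓.

x ≡ 465 (mod 693).


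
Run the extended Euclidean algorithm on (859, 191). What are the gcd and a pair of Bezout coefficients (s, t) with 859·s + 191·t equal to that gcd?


Euclidean algorithm on (859, 191) — divide until remainder is 0:
  859 = 4 · 191 + 95
  191 = 2 · 95 + 1
  95 = 95 · 1 + 0
gcd(859, 191) = 1.
Track Bezout coefficients alongside the remainders: start with r₀ = 859 = a·1 + b·0 (s = 1, t = 0) and r₁ = 191 = a·0 + b·1 (s = 0, t = 1); each new remainder r_{k+1} = r_{k-1} − q_k·r_k inherits s_{k+1} = s_{k-1} − q_k·s_k, t_{k+1} = t_{k-1} − q_k·t_k, so r_k = a·s_k + b·t_k at every step:
  q = 4: r = 95, s = 1 − 4·0 = 1, t = 0 − 4·1 = -4  (check: 859·1 + 191·(-4) = 95)
  q = 2: r = 1, s = 0 − 2·1 = -2, t = 1 − 2·(-4) = 9  (check: 859·(-2) + 191·9 = 1)
The row with r = 1 (the gcd) gives the Bezout coefficients s = -2, t = 9.
Result: 859 · (-2) + 191 · (9) = 1.

gcd(859, 191) = 1; s = -2, t = 9 (check: 859·(-2) + 191·9 = 1).


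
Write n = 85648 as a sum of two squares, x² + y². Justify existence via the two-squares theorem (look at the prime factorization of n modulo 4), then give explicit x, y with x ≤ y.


Step 1: Factor n = 85648 = 2^4 · 53 · 101.
Step 2: Check the mod-4 condition on each prime factor: 2 = 2 (special); 53 ≡ 1 (mod 4), exponent 1; 101 ≡ 1 (mod 4), exponent 1.
All primes ≡ 3 (mod 4) appear to even exponent (or don't appear), so by the two-squares theorem n IS expressible as a sum of two squares.
Step 3: Build a representation. Group n = k² · m with k = 4 and m = 53 · 101 = 5353 (a product of primes ≡ 1 (mod 4)); a representation of m scales to one of n via (k·x)² + (k·y)² = k²(x² + y²). Each prime p ≡ 1 (mod 4) is itself a sum of two squares; find a² by testing p − a² for a perfect square:
  53: 53 − 1² = 52, 53 − 2² = 49 = 7² ⇒ 53 = 2² + 7².
  101: 101 − 1² = 100 = 10² ⇒ 101 = 1² + 10².
  Combine using the Brahmagupta–Fibonacci identity (a² + b²)(c² + d²) = (ac − bd)² + (ad + bc)² = (ac + bd)² + (ad − bc)²:
  53 · 101 = 5353: from (2² + 7²)(1² + 10²), take (2·1 − 7·10, 2·10 + 7·1) = (2 − 70, 20 + 7) = (-68, 27); dropping signs (only squares matter) gives (68, 27); check 68² + 27² = 4624 + 729 = 5353 ✓.
  Scale by k = 4: (4·68, 4·27) = (272, 108).
Step 4: Order so x ≤ y and verify: 108² + 272² = 11664 + 73984 = 85648 = n. ✓

n = 85648 = 108² + 272² (one valid representation with x ≤ y).


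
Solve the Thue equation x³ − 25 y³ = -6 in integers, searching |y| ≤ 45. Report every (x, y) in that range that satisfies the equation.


The equation is x³ - 25y³ = -6. For fixed y, x³ = 25·y³ − 6, so a solution requires the RHS to be a perfect cube.
Strategy: iterate y from -45 to 45, compute RHS = 25·y³ − 6, and check whether it is a (positive or negative) perfect cube.
Check small values of y:
  y = 0: RHS = -6 is not a perfect cube.
  y = 1: RHS = 19 is not a perfect cube.
  y = -1: RHS = -31 is not a perfect cube.
  y = 2: RHS = 194 is not a perfect cube.
  y = -2: RHS = -206 is not a perfect cube.
  y = 3: RHS = 669 is not a perfect cube.
  y = -3: RHS = -681 is not a perfect cube.
Continuing the search up to |y| = 45 finds no solutions either.
No (x, y) in the scanned range satisfies the equation.

No integer solutions with |y| ≤ 45.


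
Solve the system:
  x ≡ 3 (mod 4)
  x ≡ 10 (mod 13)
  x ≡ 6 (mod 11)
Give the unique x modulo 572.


Moduli 4, 13, 11 are pairwise coprime; by CRT there is a unique solution modulo M = 4 · 13 · 11 = 572.
Solve pairwise, accumulating the modulus:
  Start with x ≡ 3 (mod 4).
  Combine with x ≡ 10 (mod 13): since gcd(4, 13) = 1, we get a unique residue mod 52.
    Write x = 3 + 4·t and substitute into x ≡ 10 (mod 13): 4·t ≡ 10 − 3 = 7 (mod 13).
    The inverse of 4 mod 13 is 10 (since 4·10 = 40 = 3·13 + 1), so t ≡ 10·7 = 70 ≡ 5 (mod 13).
    Then x = 3 + 4·5 = 23, valid modulo lcm(4, 13) = 52: x ≡ 23 (mod 52).
  Combine with x ≡ 6 (mod 11): since gcd(52, 11) = 1, we get a unique residue mod 572.
    Write x = 23 + 52·t and substitute into x ≡ 6 (mod 11): 52·t ≡ 6 − 23 = -17 (mod 11).
    Reduce coefficients mod 11: 8·t ≡ 5 (mod 11).
    The inverse of 8 mod 11 is 7 (since 8·7 = 56 = 5·11 + 1), so t ≡ 7·5 = 35 ≡ 2 (mod 11).
    Then x = 23 + 52·2 = 127, valid modulo lcm(52, 11) = 572: x ≡ 127 (mod 572).
Verify: 127 mod 4 = 3 ✓, 127 mod 13 = 10 ✓, 127 mod 11 = 6 ✓.

x ≡ 127 (mod 572).


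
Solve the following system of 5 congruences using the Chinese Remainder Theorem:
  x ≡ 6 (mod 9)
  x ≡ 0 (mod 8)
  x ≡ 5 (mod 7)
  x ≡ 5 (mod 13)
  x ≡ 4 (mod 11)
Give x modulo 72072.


Product of moduli M = 9 · 8 · 7 · 13 · 11 = 72072.
Merge one congruence at a time:
  Start: x ≡ 6 (mod 9).
  Combine with x ≡ 0 (mod 8); new modulus lcm = 72.
    Write x = 6 + 9·t and substitute into x ≡ 0 (mod 8): 9·t ≡ 0 − 6 = -6 (mod 8).
    Reduce coefficients mod 8: 1·t ≡ 2 (mod 8).
    So t ≡ 2 (mod 8).
    Then x = 6 + 9·2 = 24, valid modulo lcm(9, 8) = 72: x ≡ 24 (mod 72).
  Combine with x ≡ 5 (mod 7); new modulus lcm = 504.
    Write x = 24 + 72·t and substitute into x ≡ 5 (mod 7): 72·t ≡ 5 − 24 = -19 (mod 7).
    Reduce coefficients mod 7: 2·t ≡ 2 (mod 7).
    The inverse of 2 mod 7 is 4 (since 2·4 = 8 = 1·7 + 1), so t ≡ 4·2 = 8 ≡ 1 (mod 7).
    Then x = 24 + 72·1 = 96, valid modulo lcm(72, 7) = 504: x ≡ 96 (mod 504).
  Combine with x ≡ 5 (mod 13); new modulus lcm = 6552.
    Write x = 96 + 504·t and substitute into x ≡ 5 (mod 13): 504·t ≡ 5 − 96 = -91 (mod 13).
    Reduce coefficients mod 13: 10·t ≡ 0 (mod 13).
    The inverse of 10 mod 13 is 4 (since 10·4 = 40 = 3·13 + 1), so t ≡ 4·0 = 0 ≡ 0 (mod 13).
    Then x = 96 + 504·0 = 96, valid modulo lcm(504, 13) = 6552: x ≡ 96 (mod 6552).
  Combine with x ≡ 4 (mod 11); new modulus lcm = 72072.
    Write x = 96 + 6552·t and substitute into x ≡ 4 (mod 11): 6552·t ≡ 4 − 96 = -92 (mod 11).
    Reduce coefficients mod 11: 7·t ≡ 7 (mod 11).
    The inverse of 7 mod 11 is 8 (since 7·8 = 56 = 5·11 + 1), so t ≡ 8·7 = 56 ≡ 1 (mod 11).
    Then x = 96 + 6552·1 = 6648, valid modulo lcm(6552, 11) = 72072: x ≡ 6648 (mod 72072).
Verify against each original: 6648 mod 9 = 6, 6648 mod 8 = 0, 6648 mod 7 = 5, 6648 mod 13 = 5, 6648 mod 11 = 4.

x ≡ 6648 (mod 72072).


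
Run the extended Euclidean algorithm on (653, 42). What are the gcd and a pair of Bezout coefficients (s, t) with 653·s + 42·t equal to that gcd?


Euclidean algorithm on (653, 42) — divide until remainder is 0:
  653 = 15 · 42 + 23
  42 = 1 · 23 + 19
  23 = 1 · 19 + 4
  19 = 4 · 4 + 3
  4 = 1 · 3 + 1
  3 = 3 · 1 + 0
gcd(653, 42) = 1.
Track Bezout coefficients alongside the remainders: start with r₀ = 653 = a·1 + b·0 (s = 1, t = 0) and r₁ = 42 = a·0 + b·1 (s = 0, t = 1); each new remainder r_{k+1} = r_{k-1} − q_k·r_k inherits s_{k+1} = s_{k-1} − q_k·s_k, t_{k+1} = t_{k-1} − q_k·t_k, so r_k = a·s_k + b·t_k at every step:
  q = 15: r = 23, s = 1 − 15·0 = 1, t = 0 − 15·1 = -15  (check: 653·1 + 42·(-15) = 23)
  q = 1: r = 19, s = 0 − 1·1 = -1, t = 1 − 1·(-15) = 16  (check: 653·(-1) + 42·16 = 19)
  q = 1: r = 4, s = 1 − 1·(-1) = 2, t = -15 − 1·16 = -31  (check: 653·2 + 42·(-31) = 4)
  q = 4: r = 3, s = -1 − 4·2 = -9, t = 16 − 4·(-31) = 140  (check: 653·(-9) + 42·140 = 3)
  q = 1: r = 1, s = 2 − 1·(-9) = 11, t = -31 − 1·140 = -171  (check: 653·11 + 42·(-171) = 1)
The row with r = 1 (the gcd) gives the Bezout coefficients s = 11, t = -171.
Result: 653 · (11) + 42 · (-171) = 1.

gcd(653, 42) = 1; s = 11, t = -171 (check: 653·11 + 42·(-171) = 1).


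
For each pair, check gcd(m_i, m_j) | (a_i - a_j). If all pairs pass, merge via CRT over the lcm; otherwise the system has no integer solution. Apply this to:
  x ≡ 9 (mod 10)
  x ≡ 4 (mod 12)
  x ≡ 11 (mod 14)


Moduli 10, 12, 14 are not pairwise coprime, so CRT works modulo lcm(m_i) when all pairwise compatibility conditions hold.
Pairwise compatibility: gcd(m_i, m_j) must divide a_i - a_j for every pair.
Merge one congruence at a time:
  Start: x ≡ 9 (mod 10).
  Combine with x ≡ 4 (mod 12): gcd(10, 12) = 2, and 4 - 9 = -5 is NOT divisible by 2.
    ⇒ system is inconsistent (no integer solution).

No solution (the system is inconsistent).


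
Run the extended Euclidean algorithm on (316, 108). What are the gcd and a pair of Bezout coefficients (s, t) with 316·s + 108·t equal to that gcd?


Euclidean algorithm on (316, 108) — divide until remainder is 0:
  316 = 2 · 108 + 100
  108 = 1 · 100 + 8
  100 = 12 · 8 + 4
  8 = 2 · 4 + 0
gcd(316, 108) = 4.
Track Bezout coefficients alongside the remainders: start with r₀ = 316 = a·1 + b·0 (s = 1, t = 0) and r₁ = 108 = a·0 + b·1 (s = 0, t = 1); each new remainder r_{k+1} = r_{k-1} − q_k·r_k inherits s_{k+1} = s_{k-1} − q_k·s_k, t_{k+1} = t_{k-1} − q_k·t_k, so r_k = a·s_k + b·t_k at every step:
  q = 2: r = 100, s = 1 − 2·0 = 1, t = 0 − 2·1 = -2  (check: 316·1 + 108·(-2) = 100)
  q = 1: r = 8, s = 0 − 1·1 = -1, t = 1 − 1·(-2) = 3  (check: 316·(-1) + 108·3 = 8)
  q = 12: r = 4, s = 1 − 12·(-1) = 13, t = -2 − 12·3 = -38  (check: 316·13 + 108·(-38) = 4)
The row with r = 4 (the gcd) gives the Bezout coefficients s = 13, t = -38.
Result: 316 · (13) + 108 · (-38) = 4.

gcd(316, 108) = 4; s = 13, t = -38 (check: 316·13 + 108·(-38) = 4).


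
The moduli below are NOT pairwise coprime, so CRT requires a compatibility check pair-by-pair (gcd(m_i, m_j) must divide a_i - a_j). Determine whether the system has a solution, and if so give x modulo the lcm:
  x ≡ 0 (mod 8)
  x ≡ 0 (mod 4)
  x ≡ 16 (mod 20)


Moduli 8, 4, 20 are not pairwise coprime, so CRT works modulo lcm(m_i) when all pairwise compatibility conditions hold.
Pairwise compatibility: gcd(m_i, m_j) must divide a_i - a_j for every pair.
Merge one congruence at a time:
  Start: x ≡ 0 (mod 8).
  Combine with x ≡ 0 (mod 4): gcd(8, 4) = 4; 0 - 0 = 0, which IS divisible by 4, so compatible.
    Write x = 0 + 8·t and substitute into x ≡ 0 (mod 4): 8·t ≡ 0 − 0 = 0 (mod 4).
    Divide the congruence (and modulus) by g = 4: 2·t ≡ 0 (mod 1).
    Modulo 1 every t works; take t = 0.
    Then x = 0 + 8·0 = 0, valid modulo lcm(8, 4) = 8: x ≡ 0 (mod 8).
  Combine with x ≡ 16 (mod 20): gcd(8, 20) = 4; 16 - 0 = 16, which IS divisible by 4, so compatible.
    Write x = 0 + 8·t and substitute into x ≡ 16 (mod 20): 8·t ≡ 16 − 0 = 16 (mod 20).
    Divide the congruence (and modulus) by g = 4: 2·t ≡ 4 (mod 5).
    The inverse of 2 mod 5 is 3 (since 2·3 = 6 = 1·5 + 1), so t ≡ 3·4 = 12 ≡ 2 (mod 5).
    Then x = 0 + 8·2 = 16, valid modulo lcm(8, 20) = 40: x ≡ 16 (mod 40).
Verify: 16 mod 8 = 0, 16 mod 4 = 0, 16 mod 20 = 16.

x ≡ 16 (mod 40).


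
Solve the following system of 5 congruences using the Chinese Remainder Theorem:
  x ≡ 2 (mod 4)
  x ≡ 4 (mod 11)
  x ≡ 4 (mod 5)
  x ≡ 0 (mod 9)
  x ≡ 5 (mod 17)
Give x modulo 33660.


Product of moduli M = 4 · 11 · 5 · 9 · 17 = 33660.
Merge one congruence at a time:
  Start: x ≡ 2 (mod 4).
  Combine with x ≡ 4 (mod 11); new modulus lcm = 44.
    Write x = 2 + 4·t and substitute into x ≡ 4 (mod 11): 4·t ≡ 4 − 2 = 2 (mod 11).
    The inverse of 4 mod 11 is 3 (since 4·3 = 12 = 1·11 + 1), so t ≡ 3·2 = 6 ≡ 6 (mod 11).
    Then x = 2 + 4·6 = 26, valid modulo lcm(4, 11) = 44: x ≡ 26 (mod 44).
  Combine with x ≡ 4 (mod 5); new modulus lcm = 220.
    Write x = 26 + 44·t and substitute into x ≡ 4 (mod 5): 44·t ≡ 4 − 26 = -22 (mod 5).
    Reduce coefficients mod 5: 4·t ≡ 3 (mod 5).
    The inverse of 4 mod 5 is 4 (since 4·4 = 16 = 3·5 + 1), so t ≡ 4·3 = 12 ≡ 2 (mod 5).
    Then x = 26 + 44·2 = 114, valid modulo lcm(44, 5) = 220: x ≡ 114 (mod 220).
  Combine with x ≡ 0 (mod 9); new modulus lcm = 1980.
    Write x = 114 + 220·t and substitute into x ≡ 0 (mod 9): 220·t ≡ 0 − 114 = -114 (mod 9).
    Reduce coefficients mod 9: 4·t ≡ 3 (mod 9).
    The inverse of 4 mod 9 is 7 (since 4·7 = 28 = 3·9 + 1), so t ≡ 7·3 = 21 ≡ 3 (mod 9).
    Then x = 114 + 220·3 = 774, valid modulo lcm(220, 9) = 1980: x ≡ 774 (mod 1980).
  Combine with x ≡ 5 (mod 17); new modulus lcm = 33660.
    Write x = 774 + 1980·t and substitute into x ≡ 5 (mod 17): 1980·t ≡ 5 − 774 = -769 (mod 17).
    Reduce coefficients mod 17: 8·t ≡ 13 (mod 17).
    The inverse of 8 mod 17 is 15 (since 8·15 = 120 = 7·17 + 1), so t ≡ 15·13 = 195 ≡ 8 (mod 17).
    Then x = 774 + 1980·8 = 16614, valid modulo lcm(1980, 17) = 33660: x ≡ 16614 (mod 33660).
Verify against each original: 16614 mod 4 = 2, 16614 mod 11 = 4, 16614 mod 5 = 4, 16614 mod 9 = 0, 16614 mod 17 = 5.

x ≡ 16614 (mod 33660).


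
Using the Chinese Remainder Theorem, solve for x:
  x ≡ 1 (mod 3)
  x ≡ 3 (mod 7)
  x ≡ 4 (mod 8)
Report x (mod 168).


Moduli 3, 7, 8 are pairwise coprime; by CRT there is a unique solution modulo M = 3 · 7 · 8 = 168.
Solve pairwise, accumulating the modulus:
  Start with x ≡ 1 (mod 3).
  Combine with x ≡ 3 (mod 7): since gcd(3, 7) = 1, we get a unique residue mod 21.
    Write x = 1 + 3·t and substitute into x ≡ 3 (mod 7): 3·t ≡ 3 − 1 = 2 (mod 7).
    The inverse of 3 mod 7 is 5 (since 3·5 = 15 = 2·7 + 1), so t ≡ 5·2 = 10 ≡ 3 (mod 7).
    Then x = 1 + 3·3 = 10, valid modulo lcm(3, 7) = 21: x ≡ 10 (mod 21).
  Combine with x ≡ 4 (mod 8): since gcd(21, 8) = 1, we get a unique residue mod 168.
    Write x = 10 + 21·t and substitute into x ≡ 4 (mod 8): 21·t ≡ 4 − 10 = -6 (mod 8).
    Reduce coefficients mod 8: 5·t ≡ 2 (mod 8).
    The inverse of 5 mod 8 is 5 (since 5·5 = 25 = 3·8 + 1), so t ≡ 5·2 = 10 ≡ 2 (mod 8).
    Then x = 10 + 21·2 = 52, valid modulo lcm(21, 8) = 168: x ≡ 52 (mod 168).
Verify: 52 mod 3 = 1 ✓, 52 mod 7 = 3 ✓, 52 mod 8 = 4 ✓.

x ≡ 52 (mod 168).


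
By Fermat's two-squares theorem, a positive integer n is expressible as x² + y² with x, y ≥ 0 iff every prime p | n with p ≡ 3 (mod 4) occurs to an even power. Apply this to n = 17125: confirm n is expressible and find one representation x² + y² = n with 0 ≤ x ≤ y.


Step 1: Factor n = 17125 = 5^3 · 137.
Step 2: Check the mod-4 condition on each prime factor: 5 ≡ 1 (mod 4), exponent 3; 137 ≡ 1 (mod 4), exponent 1.
All primes ≡ 3 (mod 4) appear to even exponent (or don't appear), so by the two-squares theorem n IS expressible as a sum of two squares.
Step 3: Build a representation. Group n = k² · m with k = 5 and m = 5 · 137 = 685 (a product of primes ≡ 1 (mod 4)); a representation of m scales to one of n via (k·x)² + (k·y)² = k²(x² + y²). Each prime p ≡ 1 (mod 4) is itself a sum of two squares; find a² by testing p − a² for a perfect square:
  5: 5 − 1² = 4 = 2² ⇒ 5 = 1² + 2².
  137: 137 − 1² = 136, 137 − 2² = 133, 137 − 3² = 128, 137 − 4² = 121 = 11² ⇒ 137 = 4² + 11².
  Combine using the Brahmagupta–Fibonacci identity (a² + b²)(c² + d²) = (ac − bd)² + (ad + bc)² = (ac + bd)² + (ad − bc)²:
  5 · 137 = 685: from (1² + 2²)(4² + 11²), take (1·4 − 2·11, 1·11 + 2·4) = (4 − 22, 11 + 8) = (-18, 19); dropping signs (only squares matter) gives (18, 19); check 18² + 19² = 324 + 361 = 685 ✓.
  Scale by k = 5: (5·18, 5·19) = (90, 95).
Step 4: Order so x ≤ y and verify: 90² + 95² = 8100 + 9025 = 17125 = n. ✓

n = 17125 = 90² + 95² (one valid representation with x ≤ y).


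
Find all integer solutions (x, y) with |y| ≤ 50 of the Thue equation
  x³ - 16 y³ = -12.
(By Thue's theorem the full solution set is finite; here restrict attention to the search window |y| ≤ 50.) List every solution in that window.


The equation is x³ - 16y³ = -12. For fixed y, x³ = 16·y³ − 12, so a solution requires the RHS to be a perfect cube.
Strategy: iterate y from -50 to 50, compute RHS = 16·y³ − 12, and check whether it is a (positive or negative) perfect cube.
Check small values of y:
  y = 0: RHS = -12 is not a perfect cube.
  y = 1: RHS = 4 is not a perfect cube.
  y = -1: RHS = -28 is not a perfect cube.
  y = 2: RHS = 116 is not a perfect cube.
  y = -2: RHS = -140 is not a perfect cube.
  y = 3: RHS = 420 is not a perfect cube.
  y = -3: RHS = -444 is not a perfect cube.
Continuing the search up to |y| = 50 finds no solutions either.
No (x, y) in the scanned range satisfies the equation.

No integer solutions with |y| ≤ 50.


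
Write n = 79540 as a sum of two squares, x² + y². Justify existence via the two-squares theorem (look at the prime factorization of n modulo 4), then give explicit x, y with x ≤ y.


Step 1: Factor n = 79540 = 2^2 · 5 · 41 · 97.
Step 2: Check the mod-4 condition on each prime factor: 2 = 2 (special); 5 ≡ 1 (mod 4), exponent 1; 41 ≡ 1 (mod 4), exponent 1; 97 ≡ 1 (mod 4), exponent 1.
All primes ≡ 3 (mod 4) appear to even exponent (or don't appear), so by the two-squares theorem n IS expressible as a sum of two squares.
Step 3: Build a representation. Group n = k² · m with k = 2 and m = 5 · 41 · 97 = 19885 (a product of primes ≡ 1 (mod 4)); a representation of m scales to one of n via (k·x)² + (k·y)² = k²(x² + y²). Each prime p ≡ 1 (mod 4) is itself a sum of two squares; find a² by testing p − a² for a perfect square:
  5: 5 − 1² = 4 = 2² ⇒ 5 = 1² + 2².
  41: 41 − 1² = 40, 41 − 2² = 37, 41 − 3² = 32, 41 − 4² = 25 = 5² ⇒ 41 = 4² + 5².
  97: 97 − 1² = 96, 97 − 2² = 93, 97 − 3² = 88, 97 − 4² = 81 = 9² ⇒ 97 = 4² + 9².
  Combine using the Brahmagupta–Fibonacci identity (a² + b²)(c² + d²) = (ac − bd)² + (ad + bc)² = (ac + bd)² + (ad − bc)²:
  5 · 41 = 205: from (1² + 2²)(4² + 5²), take (1·4 − 2·5, 1·5 + 2·4) = (4 − 10, 5 + 8) = (-6, 13); dropping signs (only squares matter) gives (6, 13); check 6² + 13² = 36 + 169 = 205 ✓.
  205 · 97 = 19885: from (6² + 13²)(4² + 9²), take (6·4 − 13·9, 6·9 + 13·4) = (24 − 117, 54 + 52) = (-93, 106); dropping signs (only squares matter) gives (93, 106); check 93² + 106² = 8649 + 11236 = 19885 ✓.
  Scale by k = 2: (2·93, 2·106) = (186, 212).
Step 4: Order so x ≤ y and verify: 186² + 212² = 34596 + 44944 = 79540 = n. ✓

n = 79540 = 186² + 212² (one valid representation with x ≤ y).


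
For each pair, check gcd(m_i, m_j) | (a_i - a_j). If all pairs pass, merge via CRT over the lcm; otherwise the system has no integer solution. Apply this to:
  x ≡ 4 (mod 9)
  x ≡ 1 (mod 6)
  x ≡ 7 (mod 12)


Moduli 9, 6, 12 are not pairwise coprime, so CRT works modulo lcm(m_i) when all pairwise compatibility conditions hold.
Pairwise compatibility: gcd(m_i, m_j) must divide a_i - a_j for every pair.
Merge one congruence at a time:
  Start: x ≡ 4 (mod 9).
  Combine with x ≡ 1 (mod 6): gcd(9, 6) = 3; 1 - 4 = -3, which IS divisible by 3, so compatible.
    Write x = 4 + 9·t and substitute into x ≡ 1 (mod 6): 9·t ≡ 1 − 4 = -3 (mod 6).
    Divide the congruence (and modulus) by g = 3: 3·t ≡ -1 (mod 2).
    Reduce coefficients mod 2: 1·t ≡ 1 (mod 2).
    So t ≡ 1 (mod 2).
    Then x = 4 + 9·1 = 13, valid modulo lcm(9, 6) = 18: x ≡ 13 (mod 18).
  Combine with x ≡ 7 (mod 12): gcd(18, 12) = 6; 7 - 13 = -6, which IS divisible by 6, so compatible.
    Write x = 13 + 18·t and substitute into x ≡ 7 (mod 12): 18·t ≡ 7 − 13 = -6 (mod 12).
    Divide the congruence (and modulus) by g = 6: 3·t ≡ -1 (mod 2).
    Reduce coefficients mod 2: 1·t ≡ 1 (mod 2).
    So t ≡ 1 (mod 2).
    Then x = 13 + 18·1 = 31, valid modulo lcm(18, 12) = 36: x ≡ 31 (mod 36).
Verify: 31 mod 9 = 4, 31 mod 6 = 1, 31 mod 12 = 7.

x ≡ 31 (mod 36).


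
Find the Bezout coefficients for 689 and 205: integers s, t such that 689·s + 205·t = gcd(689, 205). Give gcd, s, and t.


Euclidean algorithm on (689, 205) — divide until remainder is 0:
  689 = 3 · 205 + 74
  205 = 2 · 74 + 57
  74 = 1 · 57 + 17
  57 = 3 · 17 + 6
  17 = 2 · 6 + 5
  6 = 1 · 5 + 1
  5 = 5 · 1 + 0
gcd(689, 205) = 1.
Track Bezout coefficients alongside the remainders: start with r₀ = 689 = a·1 + b·0 (s = 1, t = 0) and r₁ = 205 = a·0 + b·1 (s = 0, t = 1); each new remainder r_{k+1} = r_{k-1} − q_k·r_k inherits s_{k+1} = s_{k-1} − q_k·s_k, t_{k+1} = t_{k-1} − q_k·t_k, so r_k = a·s_k + b·t_k at every step:
  q = 3: r = 74, s = 1 − 3·0 = 1, t = 0 − 3·1 = -3  (check: 689·1 + 205·(-3) = 74)
  q = 2: r = 57, s = 0 − 2·1 = -2, t = 1 − 2·(-3) = 7  (check: 689·(-2) + 205·7 = 57)
  q = 1: r = 17, s = 1 − 1·(-2) = 3, t = -3 − 1·7 = -10  (check: 689·3 + 205·(-10) = 17)
  q = 3: r = 6, s = -2 − 3·3 = -11, t = 7 − 3·(-10) = 37  (check: 689·(-11) + 205·37 = 6)
  q = 2: r = 5, s = 3 − 2·(-11) = 25, t = -10 − 2·37 = -84  (check: 689·25 + 205·(-84) = 5)
  q = 1: r = 1, s = -11 − 1·25 = -36, t = 37 − 1·(-84) = 121  (check: 689·(-36) + 205·121 = 1)
The row with r = 1 (the gcd) gives the Bezout coefficients s = -36, t = 121.
Result: 689 · (-36) + 205 · (121) = 1.

gcd(689, 205) = 1; s = -36, t = 121 (check: 689·(-36) + 205·121 = 1).


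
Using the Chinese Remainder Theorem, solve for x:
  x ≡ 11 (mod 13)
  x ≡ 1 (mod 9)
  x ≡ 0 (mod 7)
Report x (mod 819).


Moduli 13, 9, 7 are pairwise coprime; by CRT there is a unique solution modulo M = 13 · 9 · 7 = 819.
Solve pairwise, accumulating the modulus:
  Start with x ≡ 11 (mod 13).
  Combine with x ≡ 1 (mod 9): since gcd(13, 9) = 1, we get a unique residue mod 117.
    Write x = 11 + 13·t and substitute into x ≡ 1 (mod 9): 13·t ≡ 1 − 11 = -10 (mod 9).
    Reduce coefficients mod 9: 4·t ≡ 8 (mod 9).
    The inverse of 4 mod 9 is 7 (since 4·7 = 28 = 3·9 + 1), so t ≡ 7·8 = 56 ≡ 2 (mod 9).
    Then x = 11 + 13·2 = 37, valid modulo lcm(13, 9) = 117: x ≡ 37 (mod 117).
  Combine with x ≡ 0 (mod 7): since gcd(117, 7) = 1, we get a unique residue mod 819.
    Write x = 37 + 117·t and substitute into x ≡ 0 (mod 7): 117·t ≡ 0 − 37 = -37 (mod 7).
    Reduce coefficients mod 7: 5·t ≡ 5 (mod 7).
    The inverse of 5 mod 7 is 3 (since 5·3 = 15 = 2·7 + 1), so t ≡ 3·5 = 15 ≡ 1 (mod 7).
    Then x = 37 + 117·1 = 154, valid modulo lcm(117, 7) = 819: x ≡ 154 (mod 819).
Verify: 154 mod 13 = 11 ✓, 154 mod 9 = 1 ✓, 154 mod 7 = 0 ✓.

x ≡ 154 (mod 819).


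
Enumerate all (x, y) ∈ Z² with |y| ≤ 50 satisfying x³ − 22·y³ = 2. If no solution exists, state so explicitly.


The equation is x³ - 22y³ = 2. For fixed y, x³ = 22·y³ + 2, so a solution requires the RHS to be a perfect cube.
Strategy: iterate y from -50 to 50, compute RHS = 22·y³ + 2, and check whether it is a (positive or negative) perfect cube.
Check small values of y:
  y = 0: RHS = 2 is not a perfect cube.
  y = 1: RHS = 24 is not a perfect cube.
  y = -1: RHS = -20 is not a perfect cube.
  y = 2: RHS = 178 is not a perfect cube.
  y = -2: RHS = -174 is not a perfect cube.
  y = 3: RHS = 596 is not a perfect cube.
  y = -3: RHS = -592 is not a perfect cube.
Continuing the search up to |y| = 50 finds no solutions either.
No (x, y) in the scanned range satisfies the equation.

No integer solutions with |y| ≤ 50.


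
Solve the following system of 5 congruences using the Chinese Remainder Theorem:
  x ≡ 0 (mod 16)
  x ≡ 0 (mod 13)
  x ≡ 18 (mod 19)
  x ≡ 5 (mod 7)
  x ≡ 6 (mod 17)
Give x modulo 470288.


Product of moduli M = 16 · 13 · 19 · 7 · 17 = 470288.
Merge one congruence at a time:
  Start: x ≡ 0 (mod 16).
  Combine with x ≡ 0 (mod 13); new modulus lcm = 208.
    Write x = 0 + 16·t and substitute into x ≡ 0 (mod 13): 16·t ≡ 0 − 0 = 0 (mod 13).
    Reduce coefficients mod 13: 3·t ≡ 0 (mod 13).
    The inverse of 3 mod 13 is 9 (since 3·9 = 27 = 2·13 + 1), so t ≡ 9·0 = 0 ≡ 0 (mod 13).
    Then x = 0 + 16·0 = 0, valid modulo lcm(16, 13) = 208: x ≡ 0 (mod 208).
  Combine with x ≡ 18 (mod 19); new modulus lcm = 3952.
    Write x = 0 + 208·t and substitute into x ≡ 18 (mod 19): 208·t ≡ 18 − 0 = 18 (mod 19).
    Reduce coefficients mod 19: 18·t ≡ 18 (mod 19).
    The inverse of 18 mod 19 is 18 (since 18·18 = 324 = 17·19 + 1), so t ≡ 18·18 = 324 ≡ 1 (mod 19).
    Then x = 0 + 208·1 = 208, valid modulo lcm(208, 19) = 3952: x ≡ 208 (mod 3952).
  Combine with x ≡ 5 (mod 7); new modulus lcm = 27664.
    Write x = 208 + 3952·t and substitute into x ≡ 5 (mod 7): 3952·t ≡ 5 − 208 = -203 (mod 7).
    Reduce coefficients mod 7: 4·t ≡ 0 (mod 7).
    The inverse of 4 mod 7 is 2 (since 4·2 = 8 = 1·7 + 1), so t ≡ 2·0 = 0 ≡ 0 (mod 7).
    Then x = 208 + 3952·0 = 208, valid modulo lcm(3952, 7) = 27664: x ≡ 208 (mod 27664).
  Combine with x ≡ 6 (mod 17); new modulus lcm = 470288.
    Write x = 208 + 27664·t and substitute into x ≡ 6 (mod 17): 27664·t ≡ 6 − 208 = -202 (mod 17).
    Reduce coefficients mod 17: 5·t ≡ 2 (mod 17).
    The inverse of 5 mod 17 is 7 (since 5·7 = 35 = 2·17 + 1), so t ≡ 7·2 = 14 ≡ 14 (mod 17).
    Then x = 208 + 27664·14 = 387504, valid modulo lcm(27664, 17) = 470288: x ≡ 387504 (mod 470288).
Verify against each original: 387504 mod 16 = 0, 387504 mod 13 = 0, 387504 mod 19 = 18, 387504 mod 7 = 5, 387504 mod 17 = 6.

x ≡ 387504 (mod 470288).


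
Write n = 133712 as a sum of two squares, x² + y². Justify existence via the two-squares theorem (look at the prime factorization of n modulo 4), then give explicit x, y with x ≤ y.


Step 1: Factor n = 133712 = 2^4 · 61 · 137.
Step 2: Check the mod-4 condition on each prime factor: 2 = 2 (special); 61 ≡ 1 (mod 4), exponent 1; 137 ≡ 1 (mod 4), exponent 1.
All primes ≡ 3 (mod 4) appear to even exponent (or don't appear), so by the two-squares theorem n IS expressible as a sum of two squares.
Step 3: Build a representation. Group n = k² · m with k = 4 and m = 61 · 137 = 8357 (a product of primes ≡ 1 (mod 4)); a representation of m scales to one of n via (k·x)² + (k·y)² = k²(x² + y²). Each prime p ≡ 1 (mod 4) is itself a sum of two squares; find a² by testing p − a² for a perfect square:
  61: 61 − 1² = 60, 61 − 2² = 57, 61 − 3² = 52, 61 − 4² = 45, 61 − 5² = 36 = 6² ⇒ 61 = 5² + 6².
  137: 137 − 1² = 136, 137 − 2² = 133, 137 − 3² = 128, 137 − 4² = 121 = 11² ⇒ 137 = 4² + 11².
  Combine using the Brahmagupta–Fibonacci identity (a² + b²)(c² + d²) = (ac − bd)² + (ad + bc)² = (ac + bd)² + (ad − bc)²:
  61 · 137 = 8357: from (5² + 6²)(4² + 11²), take (5·4 − 6·11, 5·11 + 6·4) = (20 − 66, 55 + 24) = (-46, 79); dropping signs (only squares matter) gives (46, 79); check 46² + 79² = 2116 + 6241 = 8357 ✓.
  Scale by k = 4: (4·46, 4·79) = (184, 316).
Step 4: Order so x ≤ y and verify: 184² + 316² = 33856 + 99856 = 133712 = n. ✓

n = 133712 = 184² + 316² (one valid representation with x ≤ y).


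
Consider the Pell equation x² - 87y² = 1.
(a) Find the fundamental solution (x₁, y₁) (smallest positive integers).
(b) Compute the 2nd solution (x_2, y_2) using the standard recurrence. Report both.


Step 1: Find the fundamental solution (x₁, y₁) of x² - 87y² = 1.
  Expand √87 as a continued fraction. a₀ = ⌊√87⌋ = 9; iterate m_{k+1} = d_k·a_k − m_k, d_{k+1} = (87 − m_{k+1}²)/d_k, a_{k+1} = ⌊(a₀ + m_{k+1})/d_{k+1}⌋ (starting m₀ = 0, d₀ = 1), with convergents p_k = a_k·p_{k-1} + p_{k-2}, q_k = a_k·q_{k-1} + q_{k-2} (p₋₁ = 1, q₋₁ = 0):
  k = 0: a₀ = 9; p₀/q₀ = 9/1; p₀² − 87·q₀² = 81 − 87 = -6.
  k = 1: m = 9, d = 6, a = ⌊(9 + 9)/6⌋ = 3; p/q = (3·9 + 1)/(3·1 + 0) = 28/3; p² − 87·q² = 784 − 783 = 1.
  The first convergent with p² − 87·q² = 1 gives the fundamental solution (x₁, y₁) = (28, 3).
Step 2: Apply the recurrence (x_{n+1}, y_{n+1}) = (x₁x_n + 87y₁y_n, x₁y_n + y₁x_n) repeatedly.
  From (x_1, y_1) = (28, 3): x_2 = 28·28 + 87·3·3 = 1567; y_2 = 28·3 + 3·28 = 168.
Step 3: Verify x_2² - 87·y_2² = 2455489 - 2455488 = 1 (should be 1). ✓

(x_1, y_1) = (28, 3); (x_2, y_2) = (1567, 168).


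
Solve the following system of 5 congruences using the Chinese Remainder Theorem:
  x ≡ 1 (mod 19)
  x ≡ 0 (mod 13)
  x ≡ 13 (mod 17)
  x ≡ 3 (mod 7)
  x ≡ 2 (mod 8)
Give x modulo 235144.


Product of moduli M = 19 · 13 · 17 · 7 · 8 = 235144.
Merge one congruence at a time:
  Start: x ≡ 1 (mod 19).
  Combine with x ≡ 0 (mod 13); new modulus lcm = 247.
    Write x = 1 + 19·t and substitute into x ≡ 0 (mod 13): 19·t ≡ 0 − 1 = -1 (mod 13).
    Reduce coefficients mod 13: 6·t ≡ 12 (mod 13).
    The inverse of 6 mod 13 is 11 (since 6·11 = 66 = 5·13 + 1), so t ≡ 11·12 = 132 ≡ 2 (mod 13).
    Then x = 1 + 19·2 = 39, valid modulo lcm(19, 13) = 247: x ≡ 39 (mod 247).
  Combine with x ≡ 13 (mod 17); new modulus lcm = 4199.
    Write x = 39 + 247·t and substitute into x ≡ 13 (mod 17): 247·t ≡ 13 − 39 = -26 (mod 17).
    Reduce coefficients mod 17: 9·t ≡ 8 (mod 17).
    The inverse of 9 mod 17 is 2 (since 9·2 = 18 = 1·17 + 1), so t ≡ 2·8 = 16 ≡ 16 (mod 17).
    Then x = 39 + 247·16 = 3991, valid modulo lcm(247, 17) = 4199: x ≡ 3991 (mod 4199).
  Combine with x ≡ 3 (mod 7); new modulus lcm = 29393.
    Write x = 3991 + 4199·t and substitute into x ≡ 3 (mod 7): 4199·t ≡ 3 − 3991 = -3988 (mod 7).
    Reduce coefficients mod 7: 6·t ≡ 2 (mod 7).
    The inverse of 6 mod 7 is 6 (since 6·6 = 36 = 5·7 + 1), so t ≡ 6·2 = 12 ≡ 5 (mod 7).
    Then x = 3991 + 4199·5 = 24986, valid modulo lcm(4199, 7) = 29393: x ≡ 24986 (mod 29393).
  Combine with x ≡ 2 (mod 8); new modulus lcm = 235144.
    Write x = 24986 + 29393·t and substitute into x ≡ 2 (mod 8): 29393·t ≡ 2 − 24986 = -24984 (mod 8).
    Reduce coefficients mod 8: 1·t ≡ 0 (mod 8).
    So t ≡ 0 (mod 8).
    Then x = 24986 + 29393·0 = 24986, valid modulo lcm(29393, 8) = 235144: x ≡ 24986 (mod 235144).
Verify against each original: 24986 mod 19 = 1, 24986 mod 13 = 0, 24986 mod 17 = 13, 24986 mod 7 = 3, 24986 mod 8 = 2.

x ≡ 24986 (mod 235144).


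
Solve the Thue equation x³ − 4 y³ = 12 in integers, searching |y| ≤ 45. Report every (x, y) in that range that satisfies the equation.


The equation is x³ - 4y³ = 12. For fixed y, x³ = 4·y³ + 12, so a solution requires the RHS to be a perfect cube.
Strategy: iterate y from -45 to 45, compute RHS = 4·y³ + 12, and check whether it is a (positive or negative) perfect cube.
Check small values of y:
  y = 0: RHS = 12 is not a perfect cube.
  y = 1: RHS = 16 is not a perfect cube.
  y = -1: RHS = 8 = (2)³ ⇒ x = 2 works.
  y = 2: RHS = 44 is not a perfect cube.
  y = -2: RHS = -20 is not a perfect cube.
  y = 3: RHS = 120 is not a perfect cube.
  y = -3: RHS = -96 is not a perfect cube.
Continuing, at y = 5: RHS = 512 = (8)³ ⇒ x = 8 works.
Searching the remaining y in |y| ≤ 45 finds no further solutions.
Collected solutions: (2, -1), (8, 5).

Solutions (with |y| ≤ 45): (2, -1), (8, 5).
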